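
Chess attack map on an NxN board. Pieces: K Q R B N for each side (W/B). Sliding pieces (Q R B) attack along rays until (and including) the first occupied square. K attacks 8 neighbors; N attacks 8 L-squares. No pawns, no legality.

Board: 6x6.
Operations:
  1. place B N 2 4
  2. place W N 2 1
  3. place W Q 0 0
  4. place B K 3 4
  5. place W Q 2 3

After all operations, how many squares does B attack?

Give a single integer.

Op 1: place BN@(2,4)
Op 2: place WN@(2,1)
Op 3: place WQ@(0,0)
Op 4: place BK@(3,4)
Op 5: place WQ@(2,3)
Per-piece attacks for B:
  BN@(2,4): attacks (4,5) (0,5) (3,2) (4,3) (1,2) (0,3)
  BK@(3,4): attacks (3,5) (3,3) (4,4) (2,4) (4,5) (4,3) (2,5) (2,3)
Union (12 distinct): (0,3) (0,5) (1,2) (2,3) (2,4) (2,5) (3,2) (3,3) (3,5) (4,3) (4,4) (4,5)

Answer: 12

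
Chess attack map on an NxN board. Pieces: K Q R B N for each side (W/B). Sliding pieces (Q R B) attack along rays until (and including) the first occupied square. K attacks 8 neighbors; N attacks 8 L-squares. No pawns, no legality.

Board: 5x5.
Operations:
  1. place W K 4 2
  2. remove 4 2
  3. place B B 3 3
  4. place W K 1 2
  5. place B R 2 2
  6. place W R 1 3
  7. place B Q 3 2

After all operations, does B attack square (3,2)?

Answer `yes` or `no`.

Answer: yes

Derivation:
Op 1: place WK@(4,2)
Op 2: remove (4,2)
Op 3: place BB@(3,3)
Op 4: place WK@(1,2)
Op 5: place BR@(2,2)
Op 6: place WR@(1,3)
Op 7: place BQ@(3,2)
Per-piece attacks for B:
  BR@(2,2): attacks (2,3) (2,4) (2,1) (2,0) (3,2) (1,2) [ray(1,0) blocked at (3,2); ray(-1,0) blocked at (1,2)]
  BQ@(3,2): attacks (3,3) (3,1) (3,0) (4,2) (2,2) (4,3) (4,1) (2,3) (1,4) (2,1) (1,0) [ray(0,1) blocked at (3,3); ray(-1,0) blocked at (2,2)]
  BB@(3,3): attacks (4,4) (4,2) (2,4) (2,2) [ray(-1,-1) blocked at (2,2)]
B attacks (3,2): yes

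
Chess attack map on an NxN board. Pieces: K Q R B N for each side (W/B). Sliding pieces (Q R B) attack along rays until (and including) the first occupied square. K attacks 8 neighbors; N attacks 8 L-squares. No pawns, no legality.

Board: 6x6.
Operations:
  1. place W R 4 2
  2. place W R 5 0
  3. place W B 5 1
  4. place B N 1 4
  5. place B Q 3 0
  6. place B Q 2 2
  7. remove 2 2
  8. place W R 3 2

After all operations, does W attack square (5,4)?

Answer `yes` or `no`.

Answer: no

Derivation:
Op 1: place WR@(4,2)
Op 2: place WR@(5,0)
Op 3: place WB@(5,1)
Op 4: place BN@(1,4)
Op 5: place BQ@(3,0)
Op 6: place BQ@(2,2)
Op 7: remove (2,2)
Op 8: place WR@(3,2)
Per-piece attacks for W:
  WR@(3,2): attacks (3,3) (3,4) (3,5) (3,1) (3,0) (4,2) (2,2) (1,2) (0,2) [ray(0,-1) blocked at (3,0); ray(1,0) blocked at (4,2)]
  WR@(4,2): attacks (4,3) (4,4) (4,5) (4,1) (4,0) (5,2) (3,2) [ray(-1,0) blocked at (3,2)]
  WR@(5,0): attacks (5,1) (4,0) (3,0) [ray(0,1) blocked at (5,1); ray(-1,0) blocked at (3,0)]
  WB@(5,1): attacks (4,2) (4,0) [ray(-1,1) blocked at (4,2)]
W attacks (5,4): no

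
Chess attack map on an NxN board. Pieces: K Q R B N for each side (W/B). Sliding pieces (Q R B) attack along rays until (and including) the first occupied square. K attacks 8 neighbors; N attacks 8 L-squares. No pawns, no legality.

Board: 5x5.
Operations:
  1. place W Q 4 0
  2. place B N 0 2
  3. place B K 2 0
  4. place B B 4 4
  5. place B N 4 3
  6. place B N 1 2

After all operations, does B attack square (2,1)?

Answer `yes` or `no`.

Answer: yes

Derivation:
Op 1: place WQ@(4,0)
Op 2: place BN@(0,2)
Op 3: place BK@(2,0)
Op 4: place BB@(4,4)
Op 5: place BN@(4,3)
Op 6: place BN@(1,2)
Per-piece attacks for B:
  BN@(0,2): attacks (1,4) (2,3) (1,0) (2,1)
  BN@(1,2): attacks (2,4) (3,3) (0,4) (2,0) (3,1) (0,0)
  BK@(2,0): attacks (2,1) (3,0) (1,0) (3,1) (1,1)
  BN@(4,3): attacks (2,4) (3,1) (2,2)
  BB@(4,4): attacks (3,3) (2,2) (1,1) (0,0)
B attacks (2,1): yes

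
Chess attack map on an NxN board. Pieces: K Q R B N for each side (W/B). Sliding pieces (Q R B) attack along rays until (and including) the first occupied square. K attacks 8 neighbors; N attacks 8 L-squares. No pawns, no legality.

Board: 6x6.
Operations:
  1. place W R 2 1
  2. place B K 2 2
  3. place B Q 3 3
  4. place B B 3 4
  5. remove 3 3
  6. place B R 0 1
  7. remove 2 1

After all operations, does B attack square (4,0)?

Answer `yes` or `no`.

Op 1: place WR@(2,1)
Op 2: place BK@(2,2)
Op 3: place BQ@(3,3)
Op 4: place BB@(3,4)
Op 5: remove (3,3)
Op 6: place BR@(0,1)
Op 7: remove (2,1)
Per-piece attacks for B:
  BR@(0,1): attacks (0,2) (0,3) (0,4) (0,5) (0,0) (1,1) (2,1) (3,1) (4,1) (5,1)
  BK@(2,2): attacks (2,3) (2,1) (3,2) (1,2) (3,3) (3,1) (1,3) (1,1)
  BB@(3,4): attacks (4,5) (4,3) (5,2) (2,5) (2,3) (1,2) (0,1) [ray(-1,-1) blocked at (0,1)]
B attacks (4,0): no

Answer: no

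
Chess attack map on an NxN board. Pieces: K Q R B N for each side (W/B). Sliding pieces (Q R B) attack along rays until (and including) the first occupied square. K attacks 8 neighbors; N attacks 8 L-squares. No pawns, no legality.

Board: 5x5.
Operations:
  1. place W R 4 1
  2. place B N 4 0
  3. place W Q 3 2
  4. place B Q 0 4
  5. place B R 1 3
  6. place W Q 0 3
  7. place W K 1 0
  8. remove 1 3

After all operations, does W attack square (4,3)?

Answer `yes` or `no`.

Answer: yes

Derivation:
Op 1: place WR@(4,1)
Op 2: place BN@(4,0)
Op 3: place WQ@(3,2)
Op 4: place BQ@(0,4)
Op 5: place BR@(1,3)
Op 6: place WQ@(0,3)
Op 7: place WK@(1,0)
Op 8: remove (1,3)
Per-piece attacks for W:
  WQ@(0,3): attacks (0,4) (0,2) (0,1) (0,0) (1,3) (2,3) (3,3) (4,3) (1,4) (1,2) (2,1) (3,0) [ray(0,1) blocked at (0,4)]
  WK@(1,0): attacks (1,1) (2,0) (0,0) (2,1) (0,1)
  WQ@(3,2): attacks (3,3) (3,4) (3,1) (3,0) (4,2) (2,2) (1,2) (0,2) (4,3) (4,1) (2,3) (1,4) (2,1) (1,0) [ray(1,-1) blocked at (4,1); ray(-1,-1) blocked at (1,0)]
  WR@(4,1): attacks (4,2) (4,3) (4,4) (4,0) (3,1) (2,1) (1,1) (0,1) [ray(0,-1) blocked at (4,0)]
W attacks (4,3): yes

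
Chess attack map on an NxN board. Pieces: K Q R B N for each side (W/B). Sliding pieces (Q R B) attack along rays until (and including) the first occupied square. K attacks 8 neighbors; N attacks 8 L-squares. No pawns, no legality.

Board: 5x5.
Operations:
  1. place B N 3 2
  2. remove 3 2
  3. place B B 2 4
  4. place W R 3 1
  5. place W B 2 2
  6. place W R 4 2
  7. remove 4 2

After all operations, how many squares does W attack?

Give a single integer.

Answer: 13

Derivation:
Op 1: place BN@(3,2)
Op 2: remove (3,2)
Op 3: place BB@(2,4)
Op 4: place WR@(3,1)
Op 5: place WB@(2,2)
Op 6: place WR@(4,2)
Op 7: remove (4,2)
Per-piece attacks for W:
  WB@(2,2): attacks (3,3) (4,4) (3,1) (1,3) (0,4) (1,1) (0,0) [ray(1,-1) blocked at (3,1)]
  WR@(3,1): attacks (3,2) (3,3) (3,4) (3,0) (4,1) (2,1) (1,1) (0,1)
Union (13 distinct): (0,0) (0,1) (0,4) (1,1) (1,3) (2,1) (3,0) (3,1) (3,2) (3,3) (3,4) (4,1) (4,4)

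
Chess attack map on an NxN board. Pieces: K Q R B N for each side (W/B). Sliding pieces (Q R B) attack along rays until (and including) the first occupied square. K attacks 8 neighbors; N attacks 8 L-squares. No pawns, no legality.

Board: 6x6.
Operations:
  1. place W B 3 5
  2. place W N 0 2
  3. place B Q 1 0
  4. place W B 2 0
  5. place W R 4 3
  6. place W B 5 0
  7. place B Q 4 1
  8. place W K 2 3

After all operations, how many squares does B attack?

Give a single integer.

Op 1: place WB@(3,5)
Op 2: place WN@(0,2)
Op 3: place BQ@(1,0)
Op 4: place WB@(2,0)
Op 5: place WR@(4,3)
Op 6: place WB@(5,0)
Op 7: place BQ@(4,1)
Op 8: place WK@(2,3)
Per-piece attacks for B:
  BQ@(1,0): attacks (1,1) (1,2) (1,3) (1,4) (1,5) (2,0) (0,0) (2,1) (3,2) (4,3) (0,1) [ray(1,0) blocked at (2,0); ray(1,1) blocked at (4,3)]
  BQ@(4,1): attacks (4,2) (4,3) (4,0) (5,1) (3,1) (2,1) (1,1) (0,1) (5,2) (5,0) (3,2) (2,3) (3,0) [ray(0,1) blocked at (4,3); ray(1,-1) blocked at (5,0); ray(-1,1) blocked at (2,3)]
Union (19 distinct): (0,0) (0,1) (1,1) (1,2) (1,3) (1,4) (1,5) (2,0) (2,1) (2,3) (3,0) (3,1) (3,2) (4,0) (4,2) (4,3) (5,0) (5,1) (5,2)

Answer: 19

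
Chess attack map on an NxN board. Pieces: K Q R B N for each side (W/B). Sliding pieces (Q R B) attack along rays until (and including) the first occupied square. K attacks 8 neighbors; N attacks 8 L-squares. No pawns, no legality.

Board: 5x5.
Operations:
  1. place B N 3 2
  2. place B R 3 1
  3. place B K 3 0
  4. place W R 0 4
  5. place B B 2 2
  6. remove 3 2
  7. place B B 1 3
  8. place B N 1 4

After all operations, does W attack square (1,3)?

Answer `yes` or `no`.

Answer: no

Derivation:
Op 1: place BN@(3,2)
Op 2: place BR@(3,1)
Op 3: place BK@(3,0)
Op 4: place WR@(0,4)
Op 5: place BB@(2,2)
Op 6: remove (3,2)
Op 7: place BB@(1,3)
Op 8: place BN@(1,4)
Per-piece attacks for W:
  WR@(0,4): attacks (0,3) (0,2) (0,1) (0,0) (1,4) [ray(1,0) blocked at (1,4)]
W attacks (1,3): no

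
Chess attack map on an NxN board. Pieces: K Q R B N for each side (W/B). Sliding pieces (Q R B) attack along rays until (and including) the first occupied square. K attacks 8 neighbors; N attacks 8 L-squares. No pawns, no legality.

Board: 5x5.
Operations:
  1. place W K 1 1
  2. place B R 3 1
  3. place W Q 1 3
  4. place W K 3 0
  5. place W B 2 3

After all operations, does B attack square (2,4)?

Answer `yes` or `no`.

Answer: no

Derivation:
Op 1: place WK@(1,1)
Op 2: place BR@(3,1)
Op 3: place WQ@(1,3)
Op 4: place WK@(3,0)
Op 5: place WB@(2,3)
Per-piece attacks for B:
  BR@(3,1): attacks (3,2) (3,3) (3,4) (3,0) (4,1) (2,1) (1,1) [ray(0,-1) blocked at (3,0); ray(-1,0) blocked at (1,1)]
B attacks (2,4): no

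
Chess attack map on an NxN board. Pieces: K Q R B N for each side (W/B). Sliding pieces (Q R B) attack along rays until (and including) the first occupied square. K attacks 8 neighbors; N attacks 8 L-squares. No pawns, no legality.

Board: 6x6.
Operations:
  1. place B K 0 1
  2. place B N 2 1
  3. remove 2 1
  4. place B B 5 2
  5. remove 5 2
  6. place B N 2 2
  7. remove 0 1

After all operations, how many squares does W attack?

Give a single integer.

Answer: 0

Derivation:
Op 1: place BK@(0,1)
Op 2: place BN@(2,1)
Op 3: remove (2,1)
Op 4: place BB@(5,2)
Op 5: remove (5,2)
Op 6: place BN@(2,2)
Op 7: remove (0,1)
Per-piece attacks for W:
Union (0 distinct): (none)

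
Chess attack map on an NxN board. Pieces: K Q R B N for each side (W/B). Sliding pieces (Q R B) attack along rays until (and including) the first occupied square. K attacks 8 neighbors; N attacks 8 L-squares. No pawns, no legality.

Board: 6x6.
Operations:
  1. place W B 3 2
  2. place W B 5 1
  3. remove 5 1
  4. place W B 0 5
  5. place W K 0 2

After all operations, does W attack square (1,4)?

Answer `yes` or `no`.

Op 1: place WB@(3,2)
Op 2: place WB@(5,1)
Op 3: remove (5,1)
Op 4: place WB@(0,5)
Op 5: place WK@(0,2)
Per-piece attacks for W:
  WK@(0,2): attacks (0,3) (0,1) (1,2) (1,3) (1,1)
  WB@(0,5): attacks (1,4) (2,3) (3,2) [ray(1,-1) blocked at (3,2)]
  WB@(3,2): attacks (4,3) (5,4) (4,1) (5,0) (2,3) (1,4) (0,5) (2,1) (1,0) [ray(-1,1) blocked at (0,5)]
W attacks (1,4): yes

Answer: yes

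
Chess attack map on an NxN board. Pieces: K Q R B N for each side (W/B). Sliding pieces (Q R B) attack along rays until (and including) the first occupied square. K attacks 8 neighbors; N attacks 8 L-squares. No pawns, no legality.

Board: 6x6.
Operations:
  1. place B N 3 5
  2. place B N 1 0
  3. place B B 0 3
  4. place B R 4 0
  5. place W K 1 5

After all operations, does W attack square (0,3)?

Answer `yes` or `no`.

Op 1: place BN@(3,5)
Op 2: place BN@(1,0)
Op 3: place BB@(0,3)
Op 4: place BR@(4,0)
Op 5: place WK@(1,5)
Per-piece attacks for W:
  WK@(1,5): attacks (1,4) (2,5) (0,5) (2,4) (0,4)
W attacks (0,3): no

Answer: no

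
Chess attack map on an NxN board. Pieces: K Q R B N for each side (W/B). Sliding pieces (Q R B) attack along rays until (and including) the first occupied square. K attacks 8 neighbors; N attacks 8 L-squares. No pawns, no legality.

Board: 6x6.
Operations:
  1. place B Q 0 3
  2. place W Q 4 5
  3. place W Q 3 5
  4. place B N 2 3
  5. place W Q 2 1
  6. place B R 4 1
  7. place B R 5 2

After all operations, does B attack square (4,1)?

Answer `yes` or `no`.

Answer: no

Derivation:
Op 1: place BQ@(0,3)
Op 2: place WQ@(4,5)
Op 3: place WQ@(3,5)
Op 4: place BN@(2,3)
Op 5: place WQ@(2,1)
Op 6: place BR@(4,1)
Op 7: place BR@(5,2)
Per-piece attacks for B:
  BQ@(0,3): attacks (0,4) (0,5) (0,2) (0,1) (0,0) (1,3) (2,3) (1,4) (2,5) (1,2) (2,1) [ray(1,0) blocked at (2,3); ray(1,-1) blocked at (2,1)]
  BN@(2,3): attacks (3,5) (4,4) (1,5) (0,4) (3,1) (4,2) (1,1) (0,2)
  BR@(4,1): attacks (4,2) (4,3) (4,4) (4,5) (4,0) (5,1) (3,1) (2,1) [ray(0,1) blocked at (4,5); ray(-1,0) blocked at (2,1)]
  BR@(5,2): attacks (5,3) (5,4) (5,5) (5,1) (5,0) (4,2) (3,2) (2,2) (1,2) (0,2)
B attacks (4,1): no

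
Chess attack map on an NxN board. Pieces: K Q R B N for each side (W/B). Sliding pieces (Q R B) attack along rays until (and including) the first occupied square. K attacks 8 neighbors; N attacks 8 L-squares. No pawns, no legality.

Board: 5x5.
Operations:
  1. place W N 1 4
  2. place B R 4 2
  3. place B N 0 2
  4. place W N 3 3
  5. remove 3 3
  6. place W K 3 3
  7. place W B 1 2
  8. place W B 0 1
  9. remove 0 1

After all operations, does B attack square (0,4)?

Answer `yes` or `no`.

Op 1: place WN@(1,4)
Op 2: place BR@(4,2)
Op 3: place BN@(0,2)
Op 4: place WN@(3,3)
Op 5: remove (3,3)
Op 6: place WK@(3,3)
Op 7: place WB@(1,2)
Op 8: place WB@(0,1)
Op 9: remove (0,1)
Per-piece attacks for B:
  BN@(0,2): attacks (1,4) (2,3) (1,0) (2,1)
  BR@(4,2): attacks (4,3) (4,4) (4,1) (4,0) (3,2) (2,2) (1,2) [ray(-1,0) blocked at (1,2)]
B attacks (0,4): no

Answer: no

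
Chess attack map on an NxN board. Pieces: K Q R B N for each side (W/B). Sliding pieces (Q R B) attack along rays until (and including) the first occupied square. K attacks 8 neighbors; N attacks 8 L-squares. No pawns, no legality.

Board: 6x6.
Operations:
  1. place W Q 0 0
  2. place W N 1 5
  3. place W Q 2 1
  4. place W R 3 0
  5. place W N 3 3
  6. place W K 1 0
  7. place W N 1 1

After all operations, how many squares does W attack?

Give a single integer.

Answer: 29

Derivation:
Op 1: place WQ@(0,0)
Op 2: place WN@(1,5)
Op 3: place WQ@(2,1)
Op 4: place WR@(3,0)
Op 5: place WN@(3,3)
Op 6: place WK@(1,0)
Op 7: place WN@(1,1)
Per-piece attacks for W:
  WQ@(0,0): attacks (0,1) (0,2) (0,3) (0,4) (0,5) (1,0) (1,1) [ray(1,0) blocked at (1,0); ray(1,1) blocked at (1,1)]
  WK@(1,0): attacks (1,1) (2,0) (0,0) (2,1) (0,1)
  WN@(1,1): attacks (2,3) (3,2) (0,3) (3,0)
  WN@(1,5): attacks (2,3) (3,4) (0,3)
  WQ@(2,1): attacks (2,2) (2,3) (2,4) (2,5) (2,0) (3,1) (4,1) (5,1) (1,1) (3,2) (4,3) (5,4) (3,0) (1,2) (0,3) (1,0) [ray(-1,0) blocked at (1,1); ray(1,-1) blocked at (3,0); ray(-1,-1) blocked at (1,0)]
  WR@(3,0): attacks (3,1) (3,2) (3,3) (4,0) (5,0) (2,0) (1,0) [ray(0,1) blocked at (3,3); ray(-1,0) blocked at (1,0)]
  WN@(3,3): attacks (4,5) (5,4) (2,5) (1,4) (4,1) (5,2) (2,1) (1,2)
Union (29 distinct): (0,0) (0,1) (0,2) (0,3) (0,4) (0,5) (1,0) (1,1) (1,2) (1,4) (2,0) (2,1) (2,2) (2,3) (2,4) (2,5) (3,0) (3,1) (3,2) (3,3) (3,4) (4,0) (4,1) (4,3) (4,5) (5,0) (5,1) (5,2) (5,4)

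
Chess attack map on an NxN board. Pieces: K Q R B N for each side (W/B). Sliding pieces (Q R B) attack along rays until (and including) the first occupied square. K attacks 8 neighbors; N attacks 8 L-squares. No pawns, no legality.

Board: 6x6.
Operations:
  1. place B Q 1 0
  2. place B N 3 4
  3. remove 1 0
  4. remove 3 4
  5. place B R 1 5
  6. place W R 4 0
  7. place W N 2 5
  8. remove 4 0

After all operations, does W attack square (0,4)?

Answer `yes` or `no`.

Op 1: place BQ@(1,0)
Op 2: place BN@(3,4)
Op 3: remove (1,0)
Op 4: remove (3,4)
Op 5: place BR@(1,5)
Op 6: place WR@(4,0)
Op 7: place WN@(2,5)
Op 8: remove (4,0)
Per-piece attacks for W:
  WN@(2,5): attacks (3,3) (4,4) (1,3) (0,4)
W attacks (0,4): yes

Answer: yes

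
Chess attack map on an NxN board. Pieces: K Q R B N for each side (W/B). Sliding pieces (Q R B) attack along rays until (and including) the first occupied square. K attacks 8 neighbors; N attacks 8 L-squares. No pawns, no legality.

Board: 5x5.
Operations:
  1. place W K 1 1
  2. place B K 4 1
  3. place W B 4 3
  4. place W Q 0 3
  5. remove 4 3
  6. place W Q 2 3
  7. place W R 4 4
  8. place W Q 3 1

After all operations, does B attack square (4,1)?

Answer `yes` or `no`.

Op 1: place WK@(1,1)
Op 2: place BK@(4,1)
Op 3: place WB@(4,3)
Op 4: place WQ@(0,3)
Op 5: remove (4,3)
Op 6: place WQ@(2,3)
Op 7: place WR@(4,4)
Op 8: place WQ@(3,1)
Per-piece attacks for B:
  BK@(4,1): attacks (4,2) (4,0) (3,1) (3,2) (3,0)
B attacks (4,1): no

Answer: no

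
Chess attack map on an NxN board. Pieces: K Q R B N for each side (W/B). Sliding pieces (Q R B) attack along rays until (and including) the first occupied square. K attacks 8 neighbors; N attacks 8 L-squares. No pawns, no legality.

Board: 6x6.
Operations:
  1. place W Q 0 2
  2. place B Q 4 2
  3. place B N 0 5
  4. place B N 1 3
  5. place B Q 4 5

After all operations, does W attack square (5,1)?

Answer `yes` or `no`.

Op 1: place WQ@(0,2)
Op 2: place BQ@(4,2)
Op 3: place BN@(0,5)
Op 4: place BN@(1,3)
Op 5: place BQ@(4,5)
Per-piece attacks for W:
  WQ@(0,2): attacks (0,3) (0,4) (0,5) (0,1) (0,0) (1,2) (2,2) (3,2) (4,2) (1,3) (1,1) (2,0) [ray(0,1) blocked at (0,5); ray(1,0) blocked at (4,2); ray(1,1) blocked at (1,3)]
W attacks (5,1): no

Answer: no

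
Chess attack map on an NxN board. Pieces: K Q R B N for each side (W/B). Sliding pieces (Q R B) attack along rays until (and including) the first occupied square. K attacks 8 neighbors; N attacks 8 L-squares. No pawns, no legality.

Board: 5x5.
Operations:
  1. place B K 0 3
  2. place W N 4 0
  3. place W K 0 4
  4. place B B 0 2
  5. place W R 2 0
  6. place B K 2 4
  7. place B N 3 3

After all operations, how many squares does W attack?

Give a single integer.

Answer: 12

Derivation:
Op 1: place BK@(0,3)
Op 2: place WN@(4,0)
Op 3: place WK@(0,4)
Op 4: place BB@(0,2)
Op 5: place WR@(2,0)
Op 6: place BK@(2,4)
Op 7: place BN@(3,3)
Per-piece attacks for W:
  WK@(0,4): attacks (0,3) (1,4) (1,3)
  WR@(2,0): attacks (2,1) (2,2) (2,3) (2,4) (3,0) (4,0) (1,0) (0,0) [ray(0,1) blocked at (2,4); ray(1,0) blocked at (4,0)]
  WN@(4,0): attacks (3,2) (2,1)
Union (12 distinct): (0,0) (0,3) (1,0) (1,3) (1,4) (2,1) (2,2) (2,3) (2,4) (3,0) (3,2) (4,0)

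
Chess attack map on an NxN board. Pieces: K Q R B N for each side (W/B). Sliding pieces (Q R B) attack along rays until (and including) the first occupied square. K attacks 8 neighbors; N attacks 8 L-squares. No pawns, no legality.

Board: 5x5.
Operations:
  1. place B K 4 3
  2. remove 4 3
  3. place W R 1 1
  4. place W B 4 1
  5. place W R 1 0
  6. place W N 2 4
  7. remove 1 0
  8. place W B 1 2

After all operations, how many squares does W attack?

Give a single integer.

Op 1: place BK@(4,3)
Op 2: remove (4,3)
Op 3: place WR@(1,1)
Op 4: place WB@(4,1)
Op 5: place WR@(1,0)
Op 6: place WN@(2,4)
Op 7: remove (1,0)
Op 8: place WB@(1,2)
Per-piece attacks for W:
  WR@(1,1): attacks (1,2) (1,0) (2,1) (3,1) (4,1) (0,1) [ray(0,1) blocked at (1,2); ray(1,0) blocked at (4,1)]
  WB@(1,2): attacks (2,3) (3,4) (2,1) (3,0) (0,3) (0,1)
  WN@(2,4): attacks (3,2) (4,3) (1,2) (0,3)
  WB@(4,1): attacks (3,2) (2,3) (1,4) (3,0)
Union (13 distinct): (0,1) (0,3) (1,0) (1,2) (1,4) (2,1) (2,3) (3,0) (3,1) (3,2) (3,4) (4,1) (4,3)

Answer: 13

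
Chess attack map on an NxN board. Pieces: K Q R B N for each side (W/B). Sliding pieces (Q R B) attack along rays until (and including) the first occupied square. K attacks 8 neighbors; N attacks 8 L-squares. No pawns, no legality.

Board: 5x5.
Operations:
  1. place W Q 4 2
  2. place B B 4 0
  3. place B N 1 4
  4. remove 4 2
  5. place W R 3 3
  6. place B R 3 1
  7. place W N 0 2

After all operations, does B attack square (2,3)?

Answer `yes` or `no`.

Answer: no

Derivation:
Op 1: place WQ@(4,2)
Op 2: place BB@(4,0)
Op 3: place BN@(1,4)
Op 4: remove (4,2)
Op 5: place WR@(3,3)
Op 6: place BR@(3,1)
Op 7: place WN@(0,2)
Per-piece attacks for B:
  BN@(1,4): attacks (2,2) (3,3) (0,2)
  BR@(3,1): attacks (3,2) (3,3) (3,0) (4,1) (2,1) (1,1) (0,1) [ray(0,1) blocked at (3,3)]
  BB@(4,0): attacks (3,1) [ray(-1,1) blocked at (3,1)]
B attacks (2,3): no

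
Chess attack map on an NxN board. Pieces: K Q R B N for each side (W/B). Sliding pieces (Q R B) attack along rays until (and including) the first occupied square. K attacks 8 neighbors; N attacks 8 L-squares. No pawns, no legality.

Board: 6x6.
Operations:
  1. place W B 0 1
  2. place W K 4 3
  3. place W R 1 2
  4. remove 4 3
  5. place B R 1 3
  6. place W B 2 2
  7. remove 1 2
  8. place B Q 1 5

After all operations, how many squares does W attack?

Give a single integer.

Answer: 13

Derivation:
Op 1: place WB@(0,1)
Op 2: place WK@(4,3)
Op 3: place WR@(1,2)
Op 4: remove (4,3)
Op 5: place BR@(1,3)
Op 6: place WB@(2,2)
Op 7: remove (1,2)
Op 8: place BQ@(1,5)
Per-piece attacks for W:
  WB@(0,1): attacks (1,2) (2,3) (3,4) (4,5) (1,0)
  WB@(2,2): attacks (3,3) (4,4) (5,5) (3,1) (4,0) (1,3) (1,1) (0,0) [ray(-1,1) blocked at (1,3)]
Union (13 distinct): (0,0) (1,0) (1,1) (1,2) (1,3) (2,3) (3,1) (3,3) (3,4) (4,0) (4,4) (4,5) (5,5)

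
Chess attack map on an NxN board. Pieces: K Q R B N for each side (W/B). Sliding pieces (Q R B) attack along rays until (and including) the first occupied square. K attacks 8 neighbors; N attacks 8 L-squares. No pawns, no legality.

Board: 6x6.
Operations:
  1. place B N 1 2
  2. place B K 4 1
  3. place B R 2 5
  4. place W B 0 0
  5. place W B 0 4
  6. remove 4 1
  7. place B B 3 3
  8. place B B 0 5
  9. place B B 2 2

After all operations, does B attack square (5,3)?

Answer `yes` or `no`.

Op 1: place BN@(1,2)
Op 2: place BK@(4,1)
Op 3: place BR@(2,5)
Op 4: place WB@(0,0)
Op 5: place WB@(0,4)
Op 6: remove (4,1)
Op 7: place BB@(3,3)
Op 8: place BB@(0,5)
Op 9: place BB@(2,2)
Per-piece attacks for B:
  BB@(0,5): attacks (1,4) (2,3) (3,2) (4,1) (5,0)
  BN@(1,2): attacks (2,4) (3,3) (0,4) (2,0) (3,1) (0,0)
  BB@(2,2): attacks (3,3) (3,1) (4,0) (1,3) (0,4) (1,1) (0,0) [ray(1,1) blocked at (3,3); ray(-1,1) blocked at (0,4); ray(-1,-1) blocked at (0,0)]
  BR@(2,5): attacks (2,4) (2,3) (2,2) (3,5) (4,5) (5,5) (1,5) (0,5) [ray(0,-1) blocked at (2,2); ray(-1,0) blocked at (0,5)]
  BB@(3,3): attacks (4,4) (5,5) (4,2) (5,1) (2,4) (1,5) (2,2) [ray(-1,-1) blocked at (2,2)]
B attacks (5,3): no

Answer: no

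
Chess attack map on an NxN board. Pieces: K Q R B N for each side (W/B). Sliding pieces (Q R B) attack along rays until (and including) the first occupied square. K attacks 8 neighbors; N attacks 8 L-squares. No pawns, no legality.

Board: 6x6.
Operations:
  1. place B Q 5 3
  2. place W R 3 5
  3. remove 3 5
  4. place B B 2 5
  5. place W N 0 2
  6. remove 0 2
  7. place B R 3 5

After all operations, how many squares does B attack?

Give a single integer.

Op 1: place BQ@(5,3)
Op 2: place WR@(3,5)
Op 3: remove (3,5)
Op 4: place BB@(2,5)
Op 5: place WN@(0,2)
Op 6: remove (0,2)
Op 7: place BR@(3,5)
Per-piece attacks for B:
  BB@(2,5): attacks (3,4) (4,3) (5,2) (1,4) (0,3)
  BR@(3,5): attacks (3,4) (3,3) (3,2) (3,1) (3,0) (4,5) (5,5) (2,5) [ray(-1,0) blocked at (2,5)]
  BQ@(5,3): attacks (5,4) (5,5) (5,2) (5,1) (5,0) (4,3) (3,3) (2,3) (1,3) (0,3) (4,4) (3,5) (4,2) (3,1) (2,0) [ray(-1,1) blocked at (3,5)]
Union (21 distinct): (0,3) (1,3) (1,4) (2,0) (2,3) (2,5) (3,0) (3,1) (3,2) (3,3) (3,4) (3,5) (4,2) (4,3) (4,4) (4,5) (5,0) (5,1) (5,2) (5,4) (5,5)

Answer: 21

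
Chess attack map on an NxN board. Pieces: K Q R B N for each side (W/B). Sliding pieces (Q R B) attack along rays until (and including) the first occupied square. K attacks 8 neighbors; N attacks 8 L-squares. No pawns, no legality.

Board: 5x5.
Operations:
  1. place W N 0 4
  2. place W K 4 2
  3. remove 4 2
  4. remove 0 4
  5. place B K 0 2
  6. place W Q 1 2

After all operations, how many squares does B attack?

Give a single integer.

Op 1: place WN@(0,4)
Op 2: place WK@(4,2)
Op 3: remove (4,2)
Op 4: remove (0,4)
Op 5: place BK@(0,2)
Op 6: place WQ@(1,2)
Per-piece attacks for B:
  BK@(0,2): attacks (0,3) (0,1) (1,2) (1,3) (1,1)
Union (5 distinct): (0,1) (0,3) (1,1) (1,2) (1,3)

Answer: 5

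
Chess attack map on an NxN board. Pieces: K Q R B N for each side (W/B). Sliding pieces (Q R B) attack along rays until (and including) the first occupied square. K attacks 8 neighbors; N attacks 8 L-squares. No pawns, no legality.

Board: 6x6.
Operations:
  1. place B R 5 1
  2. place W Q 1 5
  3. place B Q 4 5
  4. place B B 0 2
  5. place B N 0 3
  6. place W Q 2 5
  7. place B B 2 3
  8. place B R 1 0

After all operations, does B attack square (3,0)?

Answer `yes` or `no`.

Op 1: place BR@(5,1)
Op 2: place WQ@(1,5)
Op 3: place BQ@(4,5)
Op 4: place BB@(0,2)
Op 5: place BN@(0,3)
Op 6: place WQ@(2,5)
Op 7: place BB@(2,3)
Op 8: place BR@(1,0)
Per-piece attacks for B:
  BB@(0,2): attacks (1,3) (2,4) (3,5) (1,1) (2,0)
  BN@(0,3): attacks (1,5) (2,4) (1,1) (2,2)
  BR@(1,0): attacks (1,1) (1,2) (1,3) (1,4) (1,5) (2,0) (3,0) (4,0) (5,0) (0,0) [ray(0,1) blocked at (1,5)]
  BB@(2,3): attacks (3,4) (4,5) (3,2) (4,1) (5,0) (1,4) (0,5) (1,2) (0,1) [ray(1,1) blocked at (4,5)]
  BQ@(4,5): attacks (4,4) (4,3) (4,2) (4,1) (4,0) (5,5) (3,5) (2,5) (5,4) (3,4) (2,3) [ray(-1,0) blocked at (2,5); ray(-1,-1) blocked at (2,3)]
  BR@(5,1): attacks (5,2) (5,3) (5,4) (5,5) (5,0) (4,1) (3,1) (2,1) (1,1) (0,1)
B attacks (3,0): yes

Answer: yes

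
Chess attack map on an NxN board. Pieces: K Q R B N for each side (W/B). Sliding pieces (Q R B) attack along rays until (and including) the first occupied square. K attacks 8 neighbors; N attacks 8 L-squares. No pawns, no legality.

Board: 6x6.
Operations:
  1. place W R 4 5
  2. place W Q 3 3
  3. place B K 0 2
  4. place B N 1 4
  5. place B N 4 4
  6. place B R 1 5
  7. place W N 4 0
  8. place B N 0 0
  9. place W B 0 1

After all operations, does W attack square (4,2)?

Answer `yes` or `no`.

Op 1: place WR@(4,5)
Op 2: place WQ@(3,3)
Op 3: place BK@(0,2)
Op 4: place BN@(1,4)
Op 5: place BN@(4,4)
Op 6: place BR@(1,5)
Op 7: place WN@(4,0)
Op 8: place BN@(0,0)
Op 9: place WB@(0,1)
Per-piece attacks for W:
  WB@(0,1): attacks (1,2) (2,3) (3,4) (4,5) (1,0) [ray(1,1) blocked at (4,5)]
  WQ@(3,3): attacks (3,4) (3,5) (3,2) (3,1) (3,0) (4,3) (5,3) (2,3) (1,3) (0,3) (4,4) (4,2) (5,1) (2,4) (1,5) (2,2) (1,1) (0,0) [ray(1,1) blocked at (4,4); ray(-1,1) blocked at (1,5); ray(-1,-1) blocked at (0,0)]
  WN@(4,0): attacks (5,2) (3,2) (2,1)
  WR@(4,5): attacks (4,4) (5,5) (3,5) (2,5) (1,5) [ray(0,-1) blocked at (4,4); ray(-1,0) blocked at (1,5)]
W attacks (4,2): yes

Answer: yes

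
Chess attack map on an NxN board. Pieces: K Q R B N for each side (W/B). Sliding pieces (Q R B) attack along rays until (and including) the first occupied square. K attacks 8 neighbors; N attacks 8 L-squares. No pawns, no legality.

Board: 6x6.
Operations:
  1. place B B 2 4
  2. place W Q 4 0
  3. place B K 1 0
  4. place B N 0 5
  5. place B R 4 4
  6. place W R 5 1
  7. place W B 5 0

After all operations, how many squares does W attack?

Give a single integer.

Op 1: place BB@(2,4)
Op 2: place WQ@(4,0)
Op 3: place BK@(1,0)
Op 4: place BN@(0,5)
Op 5: place BR@(4,4)
Op 6: place WR@(5,1)
Op 7: place WB@(5,0)
Per-piece attacks for W:
  WQ@(4,0): attacks (4,1) (4,2) (4,3) (4,4) (5,0) (3,0) (2,0) (1,0) (5,1) (3,1) (2,2) (1,3) (0,4) [ray(0,1) blocked at (4,4); ray(1,0) blocked at (5,0); ray(-1,0) blocked at (1,0); ray(1,1) blocked at (5,1)]
  WB@(5,0): attacks (4,1) (3,2) (2,3) (1,4) (0,5) [ray(-1,1) blocked at (0,5)]
  WR@(5,1): attacks (5,2) (5,3) (5,4) (5,5) (5,0) (4,1) (3,1) (2,1) (1,1) (0,1) [ray(0,-1) blocked at (5,0)]
Union (24 distinct): (0,1) (0,4) (0,5) (1,0) (1,1) (1,3) (1,4) (2,0) (2,1) (2,2) (2,3) (3,0) (3,1) (3,2) (4,1) (4,2) (4,3) (4,4) (5,0) (5,1) (5,2) (5,3) (5,4) (5,5)

Answer: 24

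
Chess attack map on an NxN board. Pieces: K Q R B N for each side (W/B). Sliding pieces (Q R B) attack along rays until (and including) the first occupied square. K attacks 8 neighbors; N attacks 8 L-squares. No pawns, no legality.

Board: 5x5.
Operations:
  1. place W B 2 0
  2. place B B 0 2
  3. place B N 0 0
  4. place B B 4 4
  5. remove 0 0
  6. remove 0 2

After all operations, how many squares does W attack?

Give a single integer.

Answer: 4

Derivation:
Op 1: place WB@(2,0)
Op 2: place BB@(0,2)
Op 3: place BN@(0,0)
Op 4: place BB@(4,4)
Op 5: remove (0,0)
Op 6: remove (0,2)
Per-piece attacks for W:
  WB@(2,0): attacks (3,1) (4,2) (1,1) (0,2)
Union (4 distinct): (0,2) (1,1) (3,1) (4,2)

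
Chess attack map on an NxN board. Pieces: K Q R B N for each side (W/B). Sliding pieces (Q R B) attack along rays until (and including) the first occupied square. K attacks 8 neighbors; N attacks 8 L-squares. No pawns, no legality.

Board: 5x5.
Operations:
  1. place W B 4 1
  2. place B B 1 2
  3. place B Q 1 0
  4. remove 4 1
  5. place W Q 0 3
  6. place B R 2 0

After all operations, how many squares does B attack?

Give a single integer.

Op 1: place WB@(4,1)
Op 2: place BB@(1,2)
Op 3: place BQ@(1,0)
Op 4: remove (4,1)
Op 5: place WQ@(0,3)
Op 6: place BR@(2,0)
Per-piece attacks for B:
  BQ@(1,0): attacks (1,1) (1,2) (2,0) (0,0) (2,1) (3,2) (4,3) (0,1) [ray(0,1) blocked at (1,2); ray(1,0) blocked at (2,0)]
  BB@(1,2): attacks (2,3) (3,4) (2,1) (3,0) (0,3) (0,1) [ray(-1,1) blocked at (0,3)]
  BR@(2,0): attacks (2,1) (2,2) (2,3) (2,4) (3,0) (4,0) (1,0) [ray(-1,0) blocked at (1,0)]
Union (16 distinct): (0,0) (0,1) (0,3) (1,0) (1,1) (1,2) (2,0) (2,1) (2,2) (2,3) (2,4) (3,0) (3,2) (3,4) (4,0) (4,3)

Answer: 16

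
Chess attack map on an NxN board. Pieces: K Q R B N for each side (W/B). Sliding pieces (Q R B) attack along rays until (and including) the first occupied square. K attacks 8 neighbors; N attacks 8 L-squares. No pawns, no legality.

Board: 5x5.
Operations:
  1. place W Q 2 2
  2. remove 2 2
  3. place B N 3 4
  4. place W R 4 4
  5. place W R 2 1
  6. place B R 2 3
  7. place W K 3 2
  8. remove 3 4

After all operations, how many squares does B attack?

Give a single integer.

Op 1: place WQ@(2,2)
Op 2: remove (2,2)
Op 3: place BN@(3,4)
Op 4: place WR@(4,4)
Op 5: place WR@(2,1)
Op 6: place BR@(2,3)
Op 7: place WK@(3,2)
Op 8: remove (3,4)
Per-piece attacks for B:
  BR@(2,3): attacks (2,4) (2,2) (2,1) (3,3) (4,3) (1,3) (0,3) [ray(0,-1) blocked at (2,1)]
Union (7 distinct): (0,3) (1,3) (2,1) (2,2) (2,4) (3,3) (4,3)

Answer: 7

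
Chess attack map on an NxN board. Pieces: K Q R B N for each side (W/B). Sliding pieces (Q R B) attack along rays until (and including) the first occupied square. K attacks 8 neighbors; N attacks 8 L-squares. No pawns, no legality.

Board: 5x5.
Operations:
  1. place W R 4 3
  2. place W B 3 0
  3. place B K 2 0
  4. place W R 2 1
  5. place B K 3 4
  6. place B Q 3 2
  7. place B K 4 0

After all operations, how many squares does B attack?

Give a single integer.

Op 1: place WR@(4,3)
Op 2: place WB@(3,0)
Op 3: place BK@(2,0)
Op 4: place WR@(2,1)
Op 5: place BK@(3,4)
Op 6: place BQ@(3,2)
Op 7: place BK@(4,0)
Per-piece attacks for B:
  BK@(2,0): attacks (2,1) (3,0) (1,0) (3,1) (1,1)
  BQ@(3,2): attacks (3,3) (3,4) (3,1) (3,0) (4,2) (2,2) (1,2) (0,2) (4,3) (4,1) (2,3) (1,4) (2,1) [ray(0,1) blocked at (3,4); ray(0,-1) blocked at (3,0); ray(1,1) blocked at (4,3); ray(-1,-1) blocked at (2,1)]
  BK@(3,4): attacks (3,3) (4,4) (2,4) (4,3) (2,3)
  BK@(4,0): attacks (4,1) (3,0) (3,1)
Union (17 distinct): (0,2) (1,0) (1,1) (1,2) (1,4) (2,1) (2,2) (2,3) (2,4) (3,0) (3,1) (3,3) (3,4) (4,1) (4,2) (4,3) (4,4)

Answer: 17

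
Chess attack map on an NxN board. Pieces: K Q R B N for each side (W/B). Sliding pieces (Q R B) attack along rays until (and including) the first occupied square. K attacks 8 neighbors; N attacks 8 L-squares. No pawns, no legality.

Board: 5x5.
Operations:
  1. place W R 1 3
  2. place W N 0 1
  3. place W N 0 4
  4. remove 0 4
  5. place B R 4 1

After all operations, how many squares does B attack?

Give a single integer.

Op 1: place WR@(1,3)
Op 2: place WN@(0,1)
Op 3: place WN@(0,4)
Op 4: remove (0,4)
Op 5: place BR@(4,1)
Per-piece attacks for B:
  BR@(4,1): attacks (4,2) (4,3) (4,4) (4,0) (3,1) (2,1) (1,1) (0,1) [ray(-1,0) blocked at (0,1)]
Union (8 distinct): (0,1) (1,1) (2,1) (3,1) (4,0) (4,2) (4,3) (4,4)

Answer: 8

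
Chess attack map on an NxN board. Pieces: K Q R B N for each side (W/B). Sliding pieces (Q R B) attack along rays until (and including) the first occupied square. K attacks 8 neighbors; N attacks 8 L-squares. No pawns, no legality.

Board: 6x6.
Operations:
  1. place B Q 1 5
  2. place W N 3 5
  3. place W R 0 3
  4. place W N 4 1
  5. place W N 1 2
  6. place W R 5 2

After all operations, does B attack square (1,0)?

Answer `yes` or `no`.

Answer: no

Derivation:
Op 1: place BQ@(1,5)
Op 2: place WN@(3,5)
Op 3: place WR@(0,3)
Op 4: place WN@(4,1)
Op 5: place WN@(1,2)
Op 6: place WR@(5,2)
Per-piece attacks for B:
  BQ@(1,5): attacks (1,4) (1,3) (1,2) (2,5) (3,5) (0,5) (2,4) (3,3) (4,2) (5,1) (0,4) [ray(0,-1) blocked at (1,2); ray(1,0) blocked at (3,5)]
B attacks (1,0): no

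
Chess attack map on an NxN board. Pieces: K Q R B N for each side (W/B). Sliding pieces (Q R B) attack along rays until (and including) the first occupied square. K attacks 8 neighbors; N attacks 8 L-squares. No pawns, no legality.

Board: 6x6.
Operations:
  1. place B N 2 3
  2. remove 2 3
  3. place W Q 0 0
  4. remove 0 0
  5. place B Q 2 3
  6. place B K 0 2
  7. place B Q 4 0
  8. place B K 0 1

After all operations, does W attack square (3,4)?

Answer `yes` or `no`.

Op 1: place BN@(2,3)
Op 2: remove (2,3)
Op 3: place WQ@(0,0)
Op 4: remove (0,0)
Op 5: place BQ@(2,3)
Op 6: place BK@(0,2)
Op 7: place BQ@(4,0)
Op 8: place BK@(0,1)
Per-piece attacks for W:
W attacks (3,4): no

Answer: no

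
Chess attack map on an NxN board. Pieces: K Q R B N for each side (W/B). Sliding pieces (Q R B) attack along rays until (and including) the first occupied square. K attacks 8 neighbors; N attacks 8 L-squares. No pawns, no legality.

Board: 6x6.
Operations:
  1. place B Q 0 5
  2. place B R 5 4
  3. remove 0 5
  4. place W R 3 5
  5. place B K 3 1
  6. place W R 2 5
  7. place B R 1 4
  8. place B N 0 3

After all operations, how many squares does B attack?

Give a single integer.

Op 1: place BQ@(0,5)
Op 2: place BR@(5,4)
Op 3: remove (0,5)
Op 4: place WR@(3,5)
Op 5: place BK@(3,1)
Op 6: place WR@(2,5)
Op 7: place BR@(1,4)
Op 8: place BN@(0,3)
Per-piece attacks for B:
  BN@(0,3): attacks (1,5) (2,4) (1,1) (2,2)
  BR@(1,4): attacks (1,5) (1,3) (1,2) (1,1) (1,0) (2,4) (3,4) (4,4) (5,4) (0,4) [ray(1,0) blocked at (5,4)]
  BK@(3,1): attacks (3,2) (3,0) (4,1) (2,1) (4,2) (4,0) (2,2) (2,0)
  BR@(5,4): attacks (5,5) (5,3) (5,2) (5,1) (5,0) (4,4) (3,4) (2,4) (1,4) [ray(-1,0) blocked at (1,4)]
Union (24 distinct): (0,4) (1,0) (1,1) (1,2) (1,3) (1,4) (1,5) (2,0) (2,1) (2,2) (2,4) (3,0) (3,2) (3,4) (4,0) (4,1) (4,2) (4,4) (5,0) (5,1) (5,2) (5,3) (5,4) (5,5)

Answer: 24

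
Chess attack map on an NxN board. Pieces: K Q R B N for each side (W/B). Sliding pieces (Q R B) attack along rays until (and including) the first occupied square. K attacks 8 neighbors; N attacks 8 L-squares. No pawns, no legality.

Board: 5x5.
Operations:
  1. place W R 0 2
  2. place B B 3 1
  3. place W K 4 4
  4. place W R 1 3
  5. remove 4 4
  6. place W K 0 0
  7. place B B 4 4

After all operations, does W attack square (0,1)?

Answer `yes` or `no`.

Answer: yes

Derivation:
Op 1: place WR@(0,2)
Op 2: place BB@(3,1)
Op 3: place WK@(4,4)
Op 4: place WR@(1,3)
Op 5: remove (4,4)
Op 6: place WK@(0,0)
Op 7: place BB@(4,4)
Per-piece attacks for W:
  WK@(0,0): attacks (0,1) (1,0) (1,1)
  WR@(0,2): attacks (0,3) (0,4) (0,1) (0,0) (1,2) (2,2) (3,2) (4,2) [ray(0,-1) blocked at (0,0)]
  WR@(1,3): attacks (1,4) (1,2) (1,1) (1,0) (2,3) (3,3) (4,3) (0,3)
W attacks (0,1): yes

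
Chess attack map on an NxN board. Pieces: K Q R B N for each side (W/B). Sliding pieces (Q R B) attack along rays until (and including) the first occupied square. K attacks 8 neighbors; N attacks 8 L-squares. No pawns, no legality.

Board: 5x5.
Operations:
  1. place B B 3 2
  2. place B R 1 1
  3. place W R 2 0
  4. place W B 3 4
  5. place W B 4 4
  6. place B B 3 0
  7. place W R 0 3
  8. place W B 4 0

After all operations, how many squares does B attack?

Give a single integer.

Op 1: place BB@(3,2)
Op 2: place BR@(1,1)
Op 3: place WR@(2,0)
Op 4: place WB@(3,4)
Op 5: place WB@(4,4)
Op 6: place BB@(3,0)
Op 7: place WR@(0,3)
Op 8: place WB@(4,0)
Per-piece attacks for B:
  BR@(1,1): attacks (1,2) (1,3) (1,4) (1,0) (2,1) (3,1) (4,1) (0,1)
  BB@(3,0): attacks (4,1) (2,1) (1,2) (0,3) [ray(-1,1) blocked at (0,3)]
  BB@(3,2): attacks (4,3) (4,1) (2,3) (1,4) (2,1) (1,0)
Union (11 distinct): (0,1) (0,3) (1,0) (1,2) (1,3) (1,4) (2,1) (2,3) (3,1) (4,1) (4,3)

Answer: 11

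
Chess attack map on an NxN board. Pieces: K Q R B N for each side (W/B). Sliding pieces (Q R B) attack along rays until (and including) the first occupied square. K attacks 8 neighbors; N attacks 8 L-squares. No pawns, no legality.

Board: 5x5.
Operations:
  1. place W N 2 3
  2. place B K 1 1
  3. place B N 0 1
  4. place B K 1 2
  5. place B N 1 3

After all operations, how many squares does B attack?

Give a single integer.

Op 1: place WN@(2,3)
Op 2: place BK@(1,1)
Op 3: place BN@(0,1)
Op 4: place BK@(1,2)
Op 5: place BN@(1,3)
Per-piece attacks for B:
  BN@(0,1): attacks (1,3) (2,2) (2,0)
  BK@(1,1): attacks (1,2) (1,0) (2,1) (0,1) (2,2) (2,0) (0,2) (0,0)
  BK@(1,2): attacks (1,3) (1,1) (2,2) (0,2) (2,3) (2,1) (0,3) (0,1)
  BN@(1,3): attacks (3,4) (2,1) (3,2) (0,1)
Union (14 distinct): (0,0) (0,1) (0,2) (0,3) (1,0) (1,1) (1,2) (1,3) (2,0) (2,1) (2,2) (2,3) (3,2) (3,4)

Answer: 14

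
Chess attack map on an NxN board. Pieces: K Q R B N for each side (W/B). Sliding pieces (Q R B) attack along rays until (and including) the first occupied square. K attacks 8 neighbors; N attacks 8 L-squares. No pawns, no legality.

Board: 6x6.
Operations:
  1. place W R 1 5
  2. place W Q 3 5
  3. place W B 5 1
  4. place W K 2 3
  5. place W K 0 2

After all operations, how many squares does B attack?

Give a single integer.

Op 1: place WR@(1,5)
Op 2: place WQ@(3,5)
Op 3: place WB@(5,1)
Op 4: place WK@(2,3)
Op 5: place WK@(0,2)
Per-piece attacks for B:
Union (0 distinct): (none)

Answer: 0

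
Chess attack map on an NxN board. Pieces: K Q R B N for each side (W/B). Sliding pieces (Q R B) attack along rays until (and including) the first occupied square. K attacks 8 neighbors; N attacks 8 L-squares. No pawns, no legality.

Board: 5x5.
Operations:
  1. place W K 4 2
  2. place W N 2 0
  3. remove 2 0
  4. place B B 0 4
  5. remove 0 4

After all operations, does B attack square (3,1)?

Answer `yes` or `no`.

Op 1: place WK@(4,2)
Op 2: place WN@(2,0)
Op 3: remove (2,0)
Op 4: place BB@(0,4)
Op 5: remove (0,4)
Per-piece attacks for B:
B attacks (3,1): no

Answer: no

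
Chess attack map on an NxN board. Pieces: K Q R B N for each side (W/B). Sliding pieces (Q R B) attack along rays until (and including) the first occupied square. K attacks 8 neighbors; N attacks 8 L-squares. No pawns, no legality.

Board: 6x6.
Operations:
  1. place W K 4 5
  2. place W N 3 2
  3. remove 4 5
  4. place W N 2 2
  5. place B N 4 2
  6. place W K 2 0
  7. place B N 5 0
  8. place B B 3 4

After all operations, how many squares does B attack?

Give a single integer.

Answer: 14

Derivation:
Op 1: place WK@(4,5)
Op 2: place WN@(3,2)
Op 3: remove (4,5)
Op 4: place WN@(2,2)
Op 5: place BN@(4,2)
Op 6: place WK@(2,0)
Op 7: place BN@(5,0)
Op 8: place BB@(3,4)
Per-piece attacks for B:
  BB@(3,4): attacks (4,5) (4,3) (5,2) (2,5) (2,3) (1,2) (0,1)
  BN@(4,2): attacks (5,4) (3,4) (2,3) (5,0) (3,0) (2,1)
  BN@(5,0): attacks (4,2) (3,1)
Union (14 distinct): (0,1) (1,2) (2,1) (2,3) (2,5) (3,0) (3,1) (3,4) (4,2) (4,3) (4,5) (5,0) (5,2) (5,4)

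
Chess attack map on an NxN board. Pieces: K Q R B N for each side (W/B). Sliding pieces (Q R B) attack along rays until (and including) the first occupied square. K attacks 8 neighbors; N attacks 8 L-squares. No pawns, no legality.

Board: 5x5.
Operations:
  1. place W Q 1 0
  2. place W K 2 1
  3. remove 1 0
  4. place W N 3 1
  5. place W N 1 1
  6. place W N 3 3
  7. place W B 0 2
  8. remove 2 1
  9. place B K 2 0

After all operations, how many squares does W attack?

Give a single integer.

Answer: 13

Derivation:
Op 1: place WQ@(1,0)
Op 2: place WK@(2,1)
Op 3: remove (1,0)
Op 4: place WN@(3,1)
Op 5: place WN@(1,1)
Op 6: place WN@(3,3)
Op 7: place WB@(0,2)
Op 8: remove (2,1)
Op 9: place BK@(2,0)
Per-piece attacks for W:
  WB@(0,2): attacks (1,3) (2,4) (1,1) [ray(1,-1) blocked at (1,1)]
  WN@(1,1): attacks (2,3) (3,2) (0,3) (3,0)
  WN@(3,1): attacks (4,3) (2,3) (1,2) (1,0)
  WN@(3,3): attacks (1,4) (4,1) (2,1) (1,2)
Union (13 distinct): (0,3) (1,0) (1,1) (1,2) (1,3) (1,4) (2,1) (2,3) (2,4) (3,0) (3,2) (4,1) (4,3)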